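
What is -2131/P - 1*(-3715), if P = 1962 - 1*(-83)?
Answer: 7595044/2045 ≈ 3714.0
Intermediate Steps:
P = 2045 (P = 1962 + 83 = 2045)
-2131/P - 1*(-3715) = -2131/2045 - 1*(-3715) = -2131*1/2045 + 3715 = -2131/2045 + 3715 = 7595044/2045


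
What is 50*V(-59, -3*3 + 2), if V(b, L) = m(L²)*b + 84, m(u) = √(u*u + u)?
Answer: 4200 - 103250*√2 ≈ -1.4182e+5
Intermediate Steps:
m(u) = √(u + u²) (m(u) = √(u² + u) = √(u + u²))
V(b, L) = 84 + b*√(L²*(1 + L²)) (V(b, L) = √(L²*(1 + L²))*b + 84 = b*√(L²*(1 + L²)) + 84 = 84 + b*√(L²*(1 + L²)))
50*V(-59, -3*3 + 2) = 50*(84 - 59*√((-3*3 + 2)² + (-3*3 + 2)⁴)) = 50*(84 - 59*√((-9 + 2)² + (-9 + 2)⁴)) = 50*(84 - 59*√((-7)² + (-7)⁴)) = 50*(84 - 59*√(49 + 2401)) = 50*(84 - 2065*√2) = 4200 - 103250*√2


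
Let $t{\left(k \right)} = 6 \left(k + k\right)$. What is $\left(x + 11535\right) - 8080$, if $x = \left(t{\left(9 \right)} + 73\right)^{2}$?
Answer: $36216$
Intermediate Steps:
$t{\left(k \right)} = 12 k$ ($t{\left(k \right)} = 6 \cdot 2 k = 12 k$)
$x = 32761$ ($x = \left(12 \cdot 9 + 73\right)^{2} = \left(108 + 73\right)^{2} = 181^{2} = 32761$)
$\left(x + 11535\right) - 8080 = \left(32761 + 11535\right) - 8080 = 44296 - 8080 = 36216$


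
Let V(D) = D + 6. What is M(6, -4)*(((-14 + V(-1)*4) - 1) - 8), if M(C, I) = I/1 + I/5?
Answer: 72/5 ≈ 14.400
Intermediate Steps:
V(D) = 6 + D
M(C, I) = 6*I/5 (M(C, I) = I*1 + I*(⅕) = I + I/5 = 6*I/5)
M(6, -4)*(((-14 + V(-1)*4) - 1) - 8) = ((6/5)*(-4))*(((-14 + (6 - 1)*4) - 1) - 8) = -24*(((-14 + 5*4) - 1) - 8)/5 = -24*(((-14 + 20) - 1) - 8)/5 = -24*((6 - 1) - 8)/5 = -24*(5 - 8)/5 = -24/5*(-3) = 72/5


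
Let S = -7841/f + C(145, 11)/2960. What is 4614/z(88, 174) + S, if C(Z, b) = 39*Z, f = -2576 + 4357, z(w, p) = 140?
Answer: 1124230397/36902320 ≈ 30.465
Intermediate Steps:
f = 1781
S = -2627561/1054352 (S = -7841/1781 + (39*145)/2960 = -7841*1/1781 + 5655*(1/2960) = -7841/1781 + 1131/592 = -2627561/1054352 ≈ -2.4921)
4614/z(88, 174) + S = 4614/140 - 2627561/1054352 = 4614*(1/140) - 2627561/1054352 = 2307/70 - 2627561/1054352 = 1124230397/36902320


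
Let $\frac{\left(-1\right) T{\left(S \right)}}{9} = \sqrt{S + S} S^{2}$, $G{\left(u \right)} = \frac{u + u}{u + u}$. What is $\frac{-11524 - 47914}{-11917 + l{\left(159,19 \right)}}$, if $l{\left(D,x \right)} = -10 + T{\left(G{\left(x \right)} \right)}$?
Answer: $\frac{708917026}{142253167} - \frac{534942 \sqrt{2}}{142253167} \approx 4.9782$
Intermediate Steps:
$G{\left(u \right)} = 1$ ($G{\left(u \right)} = \frac{2 u}{2 u} = 2 u \frac{1}{2 u} = 1$)
$T{\left(S \right)} = - 9 \sqrt{2} S^{\frac{5}{2}}$ ($T{\left(S \right)} = - 9 \sqrt{S + S} S^{2} = - 9 \sqrt{2 S} S^{2} = - 9 \sqrt{2} \sqrt{S} S^{2} = - 9 \sqrt{2} S^{\frac{5}{2}}$)
$l{\left(D,x \right)} = -10 - 9 \sqrt{2}$ ($l{\left(D,x \right)} = -10 - 9 \sqrt{2} \cdot 1^{\frac{5}{2}} = -10 - 9 \sqrt{2} \cdot 1 = -10 - 9 \sqrt{2}$)
$\frac{-11524 - 47914}{-11917 + l{\left(159,19 \right)}} = \frac{-11524 - 47914}{-11917 - \left(10 + 9 \sqrt{2}\right)} = - \frac{59438}{-11927 - 9 \sqrt{2}}$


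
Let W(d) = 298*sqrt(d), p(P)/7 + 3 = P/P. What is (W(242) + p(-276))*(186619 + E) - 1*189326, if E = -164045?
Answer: -505362 + 73997572*sqrt(2) ≈ 1.0414e+8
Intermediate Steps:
p(P) = -14 (p(P) = -21 + 7*(P/P) = -21 + 7*1 = -21 + 7 = -14)
(W(242) + p(-276))*(186619 + E) - 1*189326 = (298*sqrt(242) - 14)*(186619 - 164045) - 1*189326 = (298*(11*sqrt(2)) - 14)*22574 - 189326 = (3278*sqrt(2) - 14)*22574 - 189326 = (-14 + 3278*sqrt(2))*22574 - 189326 = (-316036 + 73997572*sqrt(2)) - 189326 = -505362 + 73997572*sqrt(2)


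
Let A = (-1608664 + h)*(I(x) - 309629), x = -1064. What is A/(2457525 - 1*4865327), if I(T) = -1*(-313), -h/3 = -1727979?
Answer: 552944571634/1203901 ≈ 4.5929e+5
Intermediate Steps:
h = 5183937 (h = -3*(-1727979) = 5183937)
I(T) = 313
A = -1105889143268 (A = (-1608664 + 5183937)*(313 - 309629) = 3575273*(-309316) = -1105889143268)
A/(2457525 - 1*4865327) = -1105889143268/(2457525 - 1*4865327) = -1105889143268/(2457525 - 4865327) = -1105889143268/(-2407802) = -1105889143268*(-1/2407802) = 552944571634/1203901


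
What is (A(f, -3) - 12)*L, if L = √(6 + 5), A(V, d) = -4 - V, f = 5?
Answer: -21*√11 ≈ -69.649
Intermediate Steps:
L = √11 ≈ 3.3166
(A(f, -3) - 12)*L = ((-4 - 1*5) - 12)*√11 = ((-4 - 5) - 12)*√11 = (-9 - 12)*√11 = -21*√11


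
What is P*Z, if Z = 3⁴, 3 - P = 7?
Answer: -324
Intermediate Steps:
P = -4 (P = 3 - 1*7 = 3 - 7 = -4)
Z = 81
P*Z = -4*81 = -324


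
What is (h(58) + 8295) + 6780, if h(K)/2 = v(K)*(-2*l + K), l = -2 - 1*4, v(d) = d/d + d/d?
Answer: 15355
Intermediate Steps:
v(d) = 2 (v(d) = 1 + 1 = 2)
l = -6 (l = -2 - 4 = -6)
h(K) = 48 + 4*K (h(K) = 2*(2*(-2*(-6) + K)) = 2*(2*(12 + K)) = 2*(24 + 2*K) = 48 + 4*K)
(h(58) + 8295) + 6780 = ((48 + 4*58) + 8295) + 6780 = ((48 + 232) + 8295) + 6780 = (280 + 8295) + 6780 = 8575 + 6780 = 15355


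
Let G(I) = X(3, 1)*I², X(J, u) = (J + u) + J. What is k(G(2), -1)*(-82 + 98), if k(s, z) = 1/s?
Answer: 4/7 ≈ 0.57143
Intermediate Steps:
X(J, u) = u + 2*J
G(I) = 7*I² (G(I) = (1 + 2*3)*I² = (1 + 6)*I² = 7*I²)
k(G(2), -1)*(-82 + 98) = (-82 + 98)/((7*2²)) = 16/(7*4) = 16/28 = (1/28)*16 = 4/7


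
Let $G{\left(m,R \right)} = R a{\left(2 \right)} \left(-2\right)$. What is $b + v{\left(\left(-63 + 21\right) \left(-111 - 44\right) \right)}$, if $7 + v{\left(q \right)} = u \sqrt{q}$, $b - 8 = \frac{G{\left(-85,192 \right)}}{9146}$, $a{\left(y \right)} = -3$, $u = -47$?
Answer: $\frac{5149}{4573} - 47 \sqrt{6510} \approx -3791.0$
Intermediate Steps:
$G{\left(m,R \right)} = 6 R$ ($G{\left(m,R \right)} = R \left(-3\right) \left(-2\right) = - 3 R \left(-2\right) = 6 R$)
$b = \frac{37160}{4573}$ ($b = 8 + \frac{6 \cdot 192}{9146} = 8 + 1152 \cdot \frac{1}{9146} = 8 + \frac{576}{4573} = \frac{37160}{4573} \approx 8.126$)
$v{\left(q \right)} = -7 - 47 \sqrt{q}$
$b + v{\left(\left(-63 + 21\right) \left(-111 - 44\right) \right)} = \frac{37160}{4573} - \left(7 + 47 \sqrt{\left(-63 + 21\right) \left(-111 - 44\right)}\right) = \frac{37160}{4573} - \left(7 + 47 \sqrt{\left(-42\right) \left(-155\right)}\right) = \frac{37160}{4573} - \left(7 + 47 \sqrt{6510}\right) = \frac{5149}{4573} - 47 \sqrt{6510}$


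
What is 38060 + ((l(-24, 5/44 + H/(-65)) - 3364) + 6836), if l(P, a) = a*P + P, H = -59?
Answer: 29660694/715 ≈ 41484.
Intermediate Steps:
l(P, a) = P + P*a (l(P, a) = P*a + P = P + P*a)
38060 + ((l(-24, 5/44 + H/(-65)) - 3364) + 6836) = 38060 + ((-24*(1 + (5/44 - 59/(-65))) - 3364) + 6836) = 38060 + ((-24*(1 + (5*(1/44) - 59*(-1/65))) - 3364) + 6836) = 38060 + ((-24*(1 + (5/44 + 59/65)) - 3364) + 6836) = 38060 + ((-24*(1 + 2921/2860) - 3364) + 6836) = 38060 + ((-24*5781/2860 - 3364) + 6836) = 38060 + ((-34686/715 - 3364) + 6836) = 38060 + (-2439946/715 + 6836) = 38060 + 2447794/715 = 29660694/715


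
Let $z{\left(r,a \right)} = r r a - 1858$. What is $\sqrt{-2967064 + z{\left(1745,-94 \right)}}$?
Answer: $2 i \sqrt{72300318} \approx 17006.0 i$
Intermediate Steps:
$z{\left(r,a \right)} = -1858 + a r^{2}$ ($z{\left(r,a \right)} = r^{2} a - 1858 = a r^{2} - 1858 = -1858 + a r^{2}$)
$\sqrt{-2967064 + z{\left(1745,-94 \right)}} = \sqrt{-2967064 - \left(1858 + 94 \cdot 1745^{2}\right)} = \sqrt{-2967064 - 286234208} = \sqrt{-289201272} = 2 i \sqrt{72300318}$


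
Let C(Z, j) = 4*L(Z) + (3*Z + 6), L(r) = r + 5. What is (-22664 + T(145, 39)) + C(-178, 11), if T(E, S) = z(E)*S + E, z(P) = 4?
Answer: -23583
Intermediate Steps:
L(r) = 5 + r
C(Z, j) = 26 + 7*Z (C(Z, j) = 4*(5 + Z) + (3*Z + 6) = (20 + 4*Z) + (6 + 3*Z) = 26 + 7*Z)
T(E, S) = E + 4*S (T(E, S) = 4*S + E = E + 4*S)
(-22664 + T(145, 39)) + C(-178, 11) = (-22664 + (145 + 4*39)) + (26 + 7*(-178)) = (-22664 + (145 + 156)) + (26 - 1246) = (-22664 + 301) - 1220 = -22363 - 1220 = -23583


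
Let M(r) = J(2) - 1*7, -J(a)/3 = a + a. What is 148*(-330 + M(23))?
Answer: -51652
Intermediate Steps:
J(a) = -6*a (J(a) = -3*(a + a) = -6*a)
M(r) = -19 (M(r) = -6*2 - 1*7 = -12 - 7 = -19)
148*(-330 + M(23)) = 148*(-330 - 19) = 148*(-349) = -51652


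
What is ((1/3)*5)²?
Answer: 25/9 ≈ 2.7778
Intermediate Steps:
((1/3)*5)² = (((⅓)*1)*5)² = ((⅓)*5)² = (5/3)² = 25/9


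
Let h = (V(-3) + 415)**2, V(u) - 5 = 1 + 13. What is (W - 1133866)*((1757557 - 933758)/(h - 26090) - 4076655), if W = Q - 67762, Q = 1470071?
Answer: -177575494526166933/162266 ≈ -1.0943e+12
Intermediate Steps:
V(u) = 19 (V(u) = 5 + (1 + 13) = 5 + 14 = 19)
h = 188356 (h = (19 + 415)**2 = 434**2 = 188356)
W = 1402309 (W = 1470071 - 67762 = 1402309)
(W - 1133866)*((1757557 - 933758)/(h - 26090) - 4076655) = (1402309 - 1133866)*((1757557 - 933758)/(188356 - 26090) - 4076655) = 268443*(823799/162266 - 4076655) = 268443*(-661501676431/162266) = -177575494526166933/162266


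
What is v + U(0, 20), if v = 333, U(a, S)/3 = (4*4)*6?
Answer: 621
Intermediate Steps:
U(a, S) = 288 (U(a, S) = 3*((4*4)*6) = 3*(16*6) = 3*96 = 288)
v + U(0, 20) = 333 + 288 = 621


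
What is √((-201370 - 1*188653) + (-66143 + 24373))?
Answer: 3*I*√47977 ≈ 657.11*I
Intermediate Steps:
√((-201370 - 1*188653) + (-66143 + 24373)) = √((-201370 - 188653) - 41770) = √(-390023 - 41770) = √(-431793) = 3*I*√47977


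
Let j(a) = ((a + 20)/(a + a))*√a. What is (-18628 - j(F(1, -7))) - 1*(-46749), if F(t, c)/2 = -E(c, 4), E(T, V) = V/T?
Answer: 28121 - 37*√14/14 ≈ 28111.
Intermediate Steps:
F(t, c) = -8/c (F(t, c) = 2*(-4/c) = -8/c)
j(a) = (20 + a)/(2*√a) (j(a) = ((20 + a)/((2*a)))*√a = ((20 + a)*(1/(2*a)))*√a = ((20 + a)/(2*a))*√a = (20 + a)/(2*√a))
(-18628 - j(F(1, -7))) - 1*(-46749) = (-18628 - (20 - 8/(-7))/(2*√(-8/(-7)))) - 1*(-46749) = (-18628 - (20 - 8*(-⅐))/(2*√(-8*(-⅐)))) + 46749 = (-18628 - (20 + 8/7)/(2*√(8/7))) + 46749 = (-18628 - √14/4*148/(2*7)) + 46749 = (-18628 - 37*√14/14) + 46749 = 28121 - 37*√14/14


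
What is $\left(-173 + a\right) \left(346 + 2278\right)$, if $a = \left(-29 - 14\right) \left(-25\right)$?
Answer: $2366848$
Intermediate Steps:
$a = 1075$ ($a = \left(-29 - 14\right) \left(-25\right) = \left(-43\right) \left(-25\right) = 1075$)
$\left(-173 + a\right) \left(346 + 2278\right) = \left(-173 + 1075\right) \left(346 + 2278\right) = 902 \cdot 2624 = 2366848$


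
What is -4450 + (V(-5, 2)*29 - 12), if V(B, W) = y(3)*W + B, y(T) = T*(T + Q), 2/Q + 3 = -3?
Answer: -4143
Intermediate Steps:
Q = -1/3 (Q = 2/(-3 - 3) = 2/(-6) = 2*(-1/6) = -1/3 ≈ -0.33333)
y(T) = T*(-1/3 + T) (y(T) = T*(T - 1/3) = T*(-1/3 + T))
V(B, W) = B + 8*W (V(B, W) = (3*(-1/3 + 3))*W + B = (3*(8/3))*W + B = 8*W + B = B + 8*W)
-4450 + (V(-5, 2)*29 - 12) = -4450 + ((-5 + 8*2)*29 - 12) = -4450 + ((-5 + 16)*29 - 12) = -4450 + (11*29 - 12) = -4450 + (319 - 12) = -4450 + 307 = -4143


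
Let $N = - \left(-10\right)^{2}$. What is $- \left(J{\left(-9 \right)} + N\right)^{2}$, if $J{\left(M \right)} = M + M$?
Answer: $-13924$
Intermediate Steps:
$N = -100$ ($N = \left(-1\right) 100 = -100$)
$J{\left(M \right)} = 2 M$
$- \left(J{\left(-9 \right)} + N\right)^{2} = - \left(2 \left(-9\right) - 100\right)^{2} = - \left(-18 - 100\right)^{2} = - \left(-118\right)^{2} = \left(-1\right) 13924 = -13924$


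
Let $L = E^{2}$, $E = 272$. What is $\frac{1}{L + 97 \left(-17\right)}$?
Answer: $\frac{1}{72335} \approx 1.3825 \cdot 10^{-5}$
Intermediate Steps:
$L = 73984$ ($L = 272^{2} = 73984$)
$\frac{1}{L + 97 \left(-17\right)} = \frac{1}{73984 + 97 \left(-17\right)} = \frac{1}{73984 - 1649} = \frac{1}{72335}$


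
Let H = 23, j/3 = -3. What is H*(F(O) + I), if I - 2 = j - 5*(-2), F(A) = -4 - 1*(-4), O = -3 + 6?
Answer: 69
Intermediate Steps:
j = -9 (j = 3*(-3) = -9)
O = 3
F(A) = 0 (F(A) = -4 + 4 = 0)
I = 3 (I = 2 + (-9 - 5*(-2)) = 2 + (-9 + 10) = 2 + 1 = 3)
H*(F(O) + I) = 23*(0 + 3) = 23*3 = 69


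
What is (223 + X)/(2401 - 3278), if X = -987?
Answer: 764/877 ≈ 0.87115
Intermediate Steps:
(223 + X)/(2401 - 3278) = (223 - 987)/(2401 - 3278) = -764/(-877) = -764*(-1/877) = 764/877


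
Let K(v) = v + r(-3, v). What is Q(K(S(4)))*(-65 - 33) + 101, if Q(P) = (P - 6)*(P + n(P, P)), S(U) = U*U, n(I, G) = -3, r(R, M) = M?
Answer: -73791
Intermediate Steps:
S(U) = U²
K(v) = 2*v (K(v) = v + v = 2*v)
Q(P) = (-6 + P)*(-3 + P) (Q(P) = (P - 6)*(P - 3) = (-6 + P)*(-3 + P))
Q(K(S(4)))*(-65 - 33) + 101 = (18 + (2*4²)² - 18*4²)*(-65 - 33) + 101 = (18 + (2*16)² - 18*16)*(-98) + 101 = (18 + 32² - 9*32)*(-98) + 101 = (18 + 1024 - 288)*(-98) + 101 = 754*(-98) + 101 = -73892 + 101 = -73791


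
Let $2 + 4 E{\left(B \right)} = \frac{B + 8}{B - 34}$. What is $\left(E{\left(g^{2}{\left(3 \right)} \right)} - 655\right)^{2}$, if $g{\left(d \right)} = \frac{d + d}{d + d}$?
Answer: $\frac{832034025}{1936} \approx 4.2977 \cdot 10^{5}$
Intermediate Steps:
$g{\left(d \right)} = 1$ ($g{\left(d \right)} = \frac{2 d}{2 d} = 2 d \frac{1}{2 d} = 1$)
$E{\left(B \right)} = - \frac{1}{2} + \frac{8 + B}{4 \left(-34 + B\right)}$ ($E{\left(B \right)} = - \frac{1}{2} + \frac{\left(B + 8\right) \frac{1}{B - 34}}{4} = - \frac{1}{2} + \frac{\left(8 + B\right) \frac{1}{-34 + B}}{4} = - \frac{1}{2} + \frac{\frac{1}{-34 + B} \left(8 + B\right)}{4} = - \frac{1}{2} + \frac{8 + B}{4 \left(-34 + B\right)}$)
$\left(E{\left(g^{2}{\left(3 \right)} \right)} - 655\right)^{2} = \left(\frac{76 - 1^{2}}{4 \left(-34 + 1^{2}\right)} - 655\right)^{2} = \left(\frac{76 - 1}{4 \left(-34 + 1\right)} - 655\right)^{2} = \left(\frac{76 - 1}{4 \left(-33\right)} - 655\right)^{2} = \left(\frac{1}{4} \left(- \frac{1}{33}\right) 75 - 655\right)^{2} = \left(- \frac{25}{44} - 655\right)^{2} = \left(- \frac{28845}{44}\right)^{2} = \frac{832034025}{1936}$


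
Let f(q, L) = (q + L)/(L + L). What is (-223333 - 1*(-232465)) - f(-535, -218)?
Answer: 3980799/436 ≈ 9130.3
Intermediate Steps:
f(q, L) = (L + q)/(2*L) (f(q, L) = (L + q)/((2*L)) = (L + q)*(1/(2*L)) = (L + q)/(2*L))
(-223333 - 1*(-232465)) - f(-535, -218) = (-223333 - 1*(-232465)) - (-218 - 535)/(2*(-218)) = (-223333 + 232465) - (-1)*(-753)/(2*218) = 9132 - 1*753/436 = 9132 - 753/436 = 3980799/436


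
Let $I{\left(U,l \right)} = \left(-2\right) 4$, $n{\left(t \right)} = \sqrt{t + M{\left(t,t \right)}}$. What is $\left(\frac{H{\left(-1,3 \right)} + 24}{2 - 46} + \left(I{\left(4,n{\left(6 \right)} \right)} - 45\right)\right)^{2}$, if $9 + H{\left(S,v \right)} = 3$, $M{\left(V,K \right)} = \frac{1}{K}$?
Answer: $\frac{1380625}{484} \approx 2852.5$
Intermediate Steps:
$H{\left(S,v \right)} = -6$ ($H{\left(S,v \right)} = -9 + 3 = -6$)
$n{\left(t \right)} = \sqrt{t + \frac{1}{t}}$
$I{\left(U,l \right)} = -8$
$\left(\frac{H{\left(-1,3 \right)} + 24}{2 - 46} + \left(I{\left(4,n{\left(6 \right)} \right)} - 45\right)\right)^{2} = \left(\frac{-6 + 24}{2 - 46} - 53\right)^{2} = \left(\frac{18}{-44} - 53\right)^{2} = \left(18 \left(- \frac{1}{44}\right) - 53\right)^{2} = \left(- \frac{9}{22} - 53\right)^{2} = \left(- \frac{1175}{22}\right)^{2} = \frac{1380625}{484}$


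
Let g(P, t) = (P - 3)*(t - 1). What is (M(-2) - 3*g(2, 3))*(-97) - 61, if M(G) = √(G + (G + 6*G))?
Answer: -643 - 388*I ≈ -643.0 - 388.0*I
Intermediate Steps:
g(P, t) = (-1 + t)*(-3 + P) (g(P, t) = (-3 + P)*(-1 + t) = (-1 + t)*(-3 + P))
M(G) = 2*√2*√G (M(G) = √(G + 7*G) = √(8*G) = 2*√2*√G)
(M(-2) - 3*g(2, 3))*(-97) - 61 = (2*√2*√(-2) - 3*(3 - 1*2 - 3*3 + 2*3))*(-97) - 61 = (2*√2*(I*√2) - 3*(3 - 2 - 9 + 6))*(-97) - 61 = (4*I - 3*(-2))*(-97) - 61 = (4*I + 6)*(-97) - 61 = (6 + 4*I)*(-97) - 61 = (-582 - 388*I) - 61 = -643 - 388*I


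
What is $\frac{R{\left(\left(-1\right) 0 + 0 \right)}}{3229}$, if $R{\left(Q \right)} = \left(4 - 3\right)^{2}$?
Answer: $\frac{1}{3229} \approx 0.00030969$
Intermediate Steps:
$R{\left(Q \right)} = 1$ ($R{\left(Q \right)} = 1^{2} = 1$)
$\frac{R{\left(\left(-1\right) 0 + 0 \right)}}{3229} = 1 \cdot \frac{1}{3229} = \frac{1}{3229}$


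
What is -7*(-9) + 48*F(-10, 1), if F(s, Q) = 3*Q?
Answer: 207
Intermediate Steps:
-7*(-9) + 48*F(-10, 1) = -7*(-9) + 48*(3*1) = 63 + 48*3 = 63 + 144 = 207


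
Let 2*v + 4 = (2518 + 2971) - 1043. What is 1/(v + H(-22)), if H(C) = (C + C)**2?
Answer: 1/4157 ≈ 0.00024056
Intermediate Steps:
H(C) = 4*C**2 (H(C) = (2*C)**2 = 4*C**2)
v = 2221 (v = -2 + ((2518 + 2971) - 1043)/2 = -2 + (5489 - 1043)/2 = -2 + (1/2)*4446 = -2 + 2223 = 2221)
1/(v + H(-22)) = 1/(2221 + 4*(-22)**2) = 1/(2221 + 4*484) = 1/(2221 + 1936) = 1/4157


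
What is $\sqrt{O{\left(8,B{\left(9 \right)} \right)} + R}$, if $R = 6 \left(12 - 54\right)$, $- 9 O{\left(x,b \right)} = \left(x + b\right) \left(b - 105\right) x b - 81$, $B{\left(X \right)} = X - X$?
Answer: $9 i \sqrt{3} \approx 15.588 i$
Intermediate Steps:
$B{\left(X \right)} = 0$
$O{\left(x,b \right)} = 9 - \frac{b x \left(-105 + b\right) \left(b + x\right)}{9}$ ($O{\left(x,b \right)} = - \frac{\left(x + b\right) \left(b - 105\right) x b - 81}{9} = - \frac{\left(b + x\right) \left(-105 + b\right) x b - 81}{9} = - \frac{\left(-105 + b\right) \left(b + x\right) x b - 81}{9} = - \frac{x \left(-105 + b\right) \left(b + x\right) b - 81}{9} = - \frac{b x \left(-105 + b\right) \left(b + x\right) - 81}{9} = - \frac{-81 + b x \left(-105 + b\right) \left(b + x\right)}{9} = 9 - \frac{b x \left(-105 + b\right) \left(b + x\right)}{9}$)
$R = -252$ ($R = 6 \left(-42\right) = -252$)
$\sqrt{O{\left(8,B{\left(9 \right)} \right)} + R} = \sqrt{\left(9 - \frac{8 \cdot 0^{3}}{9} - \frac{0^{2} \cdot 8^{2}}{9} + \frac{35}{3} \cdot 0 \cdot 8^{2} + \frac{35}{3} \cdot 8 \cdot 0^{2}\right) - 252} = \sqrt{\left(9 - \frac{8}{9} \cdot 0 - 0 \cdot 64 + \frac{35}{3} \cdot 0 \cdot 64 + \frac{35}{3} \cdot 8 \cdot 0\right) - 252} = \sqrt{\left(9 + 0 + 0 + 0 + 0\right) - 252} = \sqrt{9 - 252} = \sqrt{-243} = 9 i \sqrt{3}$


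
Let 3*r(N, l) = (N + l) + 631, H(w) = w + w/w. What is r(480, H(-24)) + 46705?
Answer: 141203/3 ≈ 47068.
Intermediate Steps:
H(w) = 1 + w (H(w) = w + 1 = 1 + w)
r(N, l) = 631/3 + N/3 + l/3 (r(N, l) = ((N + l) + 631)/3 = (631 + N + l)/3 = 631/3 + N/3 + l/3)
r(480, H(-24)) + 46705 = (631/3 + (⅓)*480 + (1 - 24)/3) + 46705 = (631/3 + 160 + (⅓)*(-23)) + 46705 = (631/3 + 160 - 23/3) + 46705 = 1088/3 + 46705 = 141203/3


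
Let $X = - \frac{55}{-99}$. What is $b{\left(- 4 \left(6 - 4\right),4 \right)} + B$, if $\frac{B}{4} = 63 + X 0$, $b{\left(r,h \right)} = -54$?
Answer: $198$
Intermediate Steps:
$X = \frac{5}{9}$ ($X = \left(-55\right) \left(- \frac{1}{99}\right) = \frac{5}{9} \approx 0.55556$)
$B = 252$ ($B = 4 \left(63 + \frac{5}{9} \cdot 0\right) = 4 \left(63 + 0\right) = 4 \cdot 63 = 252$)
$b{\left(- 4 \left(6 - 4\right),4 \right)} + B = -54 + 252 = 198$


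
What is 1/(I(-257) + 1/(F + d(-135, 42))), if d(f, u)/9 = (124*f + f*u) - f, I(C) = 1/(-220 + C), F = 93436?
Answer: -51057603/107516 ≈ -474.88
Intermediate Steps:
d(f, u) = 1107*f + 9*f*u (d(f, u) = 9*((124*f + f*u) - f) = 9*(123*f + f*u) = 1107*f + 9*f*u)
1/(I(-257) + 1/(F + d(-135, 42))) = 1/(1/(-220 - 257) + 1/(93436 + 9*(-135)*(123 + 42))) = 1/(1/(-477) + 1/(93436 + 9*(-135)*165)) = 1/(-1/477 + 1/(93436 - 200475)) = 1/(-1/477 + 1/(-107039)) = 1/(-1/477 - 1/107039) = 1/(-107516/51057603) = -51057603/107516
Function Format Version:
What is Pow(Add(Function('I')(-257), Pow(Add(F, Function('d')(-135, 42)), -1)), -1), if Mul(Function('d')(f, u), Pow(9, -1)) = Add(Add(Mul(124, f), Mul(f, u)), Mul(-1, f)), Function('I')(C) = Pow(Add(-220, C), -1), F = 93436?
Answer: Rational(-51057603, 107516) ≈ -474.88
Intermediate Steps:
Function('d')(f, u) = Add(Mul(1107, f), Mul(9, f, u)) (Function('d')(f, u) = Mul(9, Add(Add(Mul(124, f), Mul(f, u)), Mul(-1, f))) = Mul(9, Add(Mul(123, f), Mul(f, u))) = Add(Mul(1107, f), Mul(9, f, u)))
Pow(Add(Function('I')(-257), Pow(Add(F, Function('d')(-135, 42)), -1)), -1) = Pow(Add(Pow(Add(-220, -257), -1), Pow(Add(93436, Mul(9, -135, Add(123, 42))), -1)), -1) = Pow(Add(Pow(-477, -1), Pow(Add(93436, Mul(9, -135, 165)), -1)), -1) = Pow(Add(Rational(-1, 477), Pow(Add(93436, -200475), -1)), -1) = Pow(Add(Rational(-1, 477), Pow(-107039, -1)), -1) = Pow(Add(Rational(-1, 477), Rational(-1, 107039)), -1) = Pow(Rational(-107516, 51057603), -1) = Rational(-51057603, 107516)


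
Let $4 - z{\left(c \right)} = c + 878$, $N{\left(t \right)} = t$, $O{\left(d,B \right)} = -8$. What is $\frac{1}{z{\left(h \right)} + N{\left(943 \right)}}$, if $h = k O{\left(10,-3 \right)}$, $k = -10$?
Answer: $- \frac{1}{11} \approx -0.090909$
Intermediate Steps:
$h = 80$ ($h = \left(-10\right) \left(-8\right) = 80$)
$z{\left(c \right)} = -874 - c$ ($z{\left(c \right)} = 4 - \left(c + 878\right) = 4 - \left(878 + c\right) = -874 - c$)
$\frac{1}{z{\left(h \right)} + N{\left(943 \right)}} = \frac{1}{\left(-874 - 80\right) + 943} = \frac{1}{-954 + 943} = \frac{1}{-11} = - \frac{1}{11}$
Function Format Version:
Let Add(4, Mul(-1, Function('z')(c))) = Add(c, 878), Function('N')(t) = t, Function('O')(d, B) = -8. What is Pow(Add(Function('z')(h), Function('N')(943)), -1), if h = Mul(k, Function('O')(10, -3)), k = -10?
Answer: Rational(-1, 11) ≈ -0.090909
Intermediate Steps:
h = 80 (h = Mul(-10, -8) = 80)
Function('z')(c) = Add(-874, Mul(-1, c)) (Function('z')(c) = Add(4, Mul(-1, Add(c, 878))) = Add(4, Mul(-1, Add(878, c))) = Add(4, Add(-878, Mul(-1, c))) = Add(-874, Mul(-1, c)))
Pow(Add(Function('z')(h), Function('N')(943)), -1) = Pow(Add(Add(-874, Mul(-1, 80)), 943), -1) = Pow(Add(Add(-874, -80), 943), -1) = Pow(Add(-954, 943), -1) = Pow(-11, -1) = Rational(-1, 11)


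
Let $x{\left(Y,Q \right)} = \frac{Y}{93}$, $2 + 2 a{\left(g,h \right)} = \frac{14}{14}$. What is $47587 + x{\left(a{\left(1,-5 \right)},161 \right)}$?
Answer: $\frac{8851181}{186} \approx 47587.0$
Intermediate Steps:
$a{\left(g,h \right)} = - \frac{1}{2}$ ($a{\left(g,h \right)} = -1 + \frac{14 \cdot \frac{1}{14}}{2} = -1 + \frac{1}{2} \cdot 1 = -1 + \frac{1}{2} = - \frac{1}{2}$)
$x{\left(Y,Q \right)} = \frac{Y}{93}$ ($x{\left(Y,Q \right)} = Y \frac{1}{93} = \frac{Y}{93}$)
$47587 + x{\left(a{\left(1,-5 \right)},161 \right)} = 47587 + \frac{1}{93} \left(- \frac{1}{2}\right) = 47587 - \frac{1}{186} = \frac{8851181}{186}$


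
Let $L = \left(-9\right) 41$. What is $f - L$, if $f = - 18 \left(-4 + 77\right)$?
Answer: $-945$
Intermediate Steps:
$L = -369$
$f = -1314$ ($f = \left(-18\right) 73 = -1314$)
$f - L = -1314 - -369 = -1314 + 369 = -945$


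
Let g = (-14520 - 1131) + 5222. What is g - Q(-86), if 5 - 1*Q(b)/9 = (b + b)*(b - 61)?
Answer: 217082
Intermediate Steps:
Q(b) = 45 - 18*b*(-61 + b) (Q(b) = 45 - 9*(b + b)*(b - 61) = 45 - 9*2*b*(-61 + b) = 45 - 18*b*(-61 + b))
g = -10429 (g = -15651 + 5222 = -10429)
g - Q(-86) = -10429 - (45 - 18*(-86)**2 + 1098*(-86)) = -10429 - (45 - 18*7396 - 94428) = -10429 - (45 - 133128 - 94428) = -10429 - 1*(-227511) = -10429 + 227511 = 217082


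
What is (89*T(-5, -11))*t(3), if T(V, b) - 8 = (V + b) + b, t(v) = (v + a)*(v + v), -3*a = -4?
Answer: -43966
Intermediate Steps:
a = 4/3 (a = -⅓*(-4) = 4/3 ≈ 1.3333)
t(v) = 2*v*(4/3 + v) (t(v) = (v + 4/3)*(v + v) = (4/3 + v)*(2*v) = 2*v*(4/3 + v))
T(V, b) = 8 + V + 2*b (T(V, b) = 8 + ((V + b) + b) = 8 + (V + 2*b) = 8 + V + 2*b)
(89*T(-5, -11))*t(3) = (89*(8 - 5 + 2*(-11)))*((⅔)*3*(4 + 3*3)) = (89*(8 - 5 - 22))*((⅔)*3*(4 + 9)) = (89*(-19))*((⅔)*3*13) = -1691*26 = -43966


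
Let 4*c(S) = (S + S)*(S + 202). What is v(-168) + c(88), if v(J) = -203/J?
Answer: 306269/24 ≈ 12761.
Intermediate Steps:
c(S) = S*(202 + S)/2 (c(S) = ((S + S)*(S + 202))/4 = ((2*S)*(202 + S))/4 = (2*S*(202 + S))/4 = S*(202 + S)/2)
v(-168) + c(88) = -203/(-168) + (½)*88*(202 + 88) = -203*(-1/168) + (½)*88*290 = 29/24 + 12760 = 306269/24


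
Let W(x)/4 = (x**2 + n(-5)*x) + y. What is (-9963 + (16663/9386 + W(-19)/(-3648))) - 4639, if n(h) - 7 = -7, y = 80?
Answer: -57701999/3952 ≈ -14601.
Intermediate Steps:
n(h) = 0 (n(h) = 7 - 7 = 0)
W(x) = 320 + 4*x**2 (W(x) = 4*((x**2 + 0*x) + 80) = 4*((x**2 + 0) + 80) = 4*(x**2 + 80) = 4*(80 + x**2) = 320 + 4*x**2)
(-9963 + (16663/9386 + W(-19)/(-3648))) - 4639 = (-9963 + (16663/9386 + (320 + 4*(-19)**2)/(-3648))) - 4639 = (-9963 + (16663*(1/9386) + (320 + 4*361)*(-1/3648))) - 4639 = (-9963 + (877/494 + (320 + 1444)*(-1/3648))) - 4639 = (-9963 + (877/494 + 1764*(-1/3648))) - 4639 = (-9963 + (877/494 - 147/304)) - 4639 = (-9963 + 5105/3952) - 4639 = -39368671/3952 - 4639 = -57701999/3952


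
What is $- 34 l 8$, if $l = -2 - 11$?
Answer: $3536$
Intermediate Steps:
$l = -13$
$- 34 l 8 = \left(-34\right) \left(-13\right) 8 = 442 \cdot 8 = 3536$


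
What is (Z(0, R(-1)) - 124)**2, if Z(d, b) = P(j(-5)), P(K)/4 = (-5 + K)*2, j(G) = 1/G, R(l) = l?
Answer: 685584/25 ≈ 27423.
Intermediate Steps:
P(K) = -40 + 8*K (P(K) = 4*((-5 + K)*2) = 4*(-10 + 2*K) = -40 + 8*K)
Z(d, b) = -208/5 (Z(d, b) = -40 + 8/(-5) = -40 + 8*(-1/5) = -40 - 8/5 = -208/5)
(Z(0, R(-1)) - 124)**2 = (-208/5 - 124)**2 = (-828/5)**2 = 685584/25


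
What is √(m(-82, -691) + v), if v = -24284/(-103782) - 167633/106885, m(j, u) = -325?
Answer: 2*I*√51218202600697986930/792338505 ≈ 18.065*I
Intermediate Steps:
v = -7400846333/5546369535 (v = -24284*(-1/103782) - 167633*1/106885 = 12142/51891 - 167633/106885 = -7400846333/5546369535 ≈ -1.3344)
√(m(-82, -691) + v) = √(-325 - 7400846333/5546369535) = √(-1809970945208/5546369535) = 2*I*√51218202600697986930/792338505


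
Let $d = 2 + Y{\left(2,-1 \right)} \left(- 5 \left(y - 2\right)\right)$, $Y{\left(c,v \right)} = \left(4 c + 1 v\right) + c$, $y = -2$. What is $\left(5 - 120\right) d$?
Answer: $-20930$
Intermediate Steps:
$Y{\left(c,v \right)} = v + 5 c$ ($Y{\left(c,v \right)} = \left(4 c + v\right) + c = \left(v + 4 c\right) + c = v + 5 c$)
$d = 182$ ($d = 2 + \left(-1 + 5 \cdot 2\right) \left(- 5 \left(-2 - 2\right)\right) = 2 + \left(-1 + 10\right) \left(\left(-5\right) \left(-4\right)\right) = 2 + 9 \cdot 20 = 2 + 180 = 182$)
$\left(5 - 120\right) d = \left(5 - 120\right) 182 = \left(-115\right) 182 = -20930$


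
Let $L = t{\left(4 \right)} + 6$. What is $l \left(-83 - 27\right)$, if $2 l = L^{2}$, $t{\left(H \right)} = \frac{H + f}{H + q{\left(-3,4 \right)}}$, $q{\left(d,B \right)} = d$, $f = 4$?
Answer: $-10780$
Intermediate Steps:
$t{\left(H \right)} = \frac{4 + H}{-3 + H}$ ($t{\left(H \right)} = \frac{H + 4}{H - 3} = \frac{4 + H}{-3 + H}$)
$L = 14$ ($L = \frac{4 + 4}{-3 + 4} + 6 = 1^{-1} \cdot 8 + 6 = 1 \cdot 8 + 6 = 8 + 6 = 14$)
$l = 98$ ($l = \frac{14^{2}}{2} = \frac{1}{2} \cdot 196 = 98$)
$l \left(-83 - 27\right) = 98 \left(-83 - 27\right) = 98 \left(-110\right) = -10780$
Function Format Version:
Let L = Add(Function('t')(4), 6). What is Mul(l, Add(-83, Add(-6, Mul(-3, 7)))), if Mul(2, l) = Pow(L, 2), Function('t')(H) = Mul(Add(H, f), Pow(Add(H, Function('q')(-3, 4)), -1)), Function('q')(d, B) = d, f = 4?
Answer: -10780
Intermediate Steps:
Function('t')(H) = Mul(Pow(Add(-3, H), -1), Add(4, H)) (Function('t')(H) = Mul(Add(H, 4), Pow(Add(H, -3), -1)) = Mul(Add(4, H), Pow(Add(-3, H), -1)) = Mul(Pow(Add(-3, H), -1), Add(4, H)))
L = 14 (L = Add(Mul(Pow(Add(-3, 4), -1), Add(4, 4)), 6) = Add(Mul(Pow(1, -1), 8), 6) = Add(Mul(1, 8), 6) = Add(8, 6) = 14)
l = 98 (l = Mul(Rational(1, 2), Pow(14, 2)) = Mul(Rational(1, 2), 196) = 98)
Mul(l, Add(-83, Add(-6, Mul(-3, 7)))) = Mul(98, Add(-83, Add(-6, Mul(-3, 7)))) = Mul(98, Add(-83, Add(-6, -21))) = Mul(98, Add(-83, -27)) = Mul(98, -110) = -10780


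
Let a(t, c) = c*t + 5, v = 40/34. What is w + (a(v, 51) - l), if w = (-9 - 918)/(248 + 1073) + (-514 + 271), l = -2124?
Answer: 2569739/1321 ≈ 1945.3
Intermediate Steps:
v = 20/17 (v = 40*(1/34) = 20/17 ≈ 1.1765)
a(t, c) = 5 + c*t
w = -321930/1321 (w = -927/1321 - 243 = -321930/1321 ≈ -243.70)
w + (a(v, 51) - l) = -321930/1321 + ((5 + 51*(20/17)) - 1*(-2124)) = -321930/1321 + ((5 + 60) + 2124) = -321930/1321 + (65 + 2124) = -321930/1321 + 2189 = 2569739/1321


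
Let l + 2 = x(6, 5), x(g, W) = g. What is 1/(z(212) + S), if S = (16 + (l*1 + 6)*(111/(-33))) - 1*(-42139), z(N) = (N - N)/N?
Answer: 11/463335 ≈ 2.3741e-5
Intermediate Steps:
z(N) = 0 (z(N) = 0/N = 0)
l = 4 (l = -2 + 6 = 4)
S = 463335/11 (S = (16 + (4*1 + 6)*(111/(-33))) - 1*(-42139) = (16 + (4 + 6)*(111*(-1/33))) + 42139 = (16 + 10*(-37/11)) + 42139 = (16 - 370/11) + 42139 = -194/11 + 42139 = 463335/11 ≈ 42121.)
1/(z(212) + S) = 1/(0 + 463335/11) = 1/(463335/11) = 11/463335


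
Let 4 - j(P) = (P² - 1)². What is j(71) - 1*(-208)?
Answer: -25401388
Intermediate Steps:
j(P) = 4 - (-1 + P²)² (j(P) = 4 - (P² - 1)² = 4 - (-1 + P²)²)
j(71) - 1*(-208) = (4 - (-1 + 71²)²) - 1*(-208) = (4 - (-1 + 5041)²) + 208 = (4 - 1*5040²) + 208 = (4 - 1*25401600) + 208 = (4 - 25401600) + 208 = -25401596 + 208 = -25401388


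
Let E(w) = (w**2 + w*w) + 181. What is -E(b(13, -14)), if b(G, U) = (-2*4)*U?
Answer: -25269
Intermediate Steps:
b(G, U) = -8*U
E(w) = 181 + 2*w**2 (E(w) = (w**2 + w**2) + 181 = 2*w**2 + 181 = 181 + 2*w**2)
-E(b(13, -14)) = -(181 + 2*(-8*(-14))**2) = -(181 + 2*112**2) = -(181 + 2*12544) = -(181 + 25088) = -1*25269 = -25269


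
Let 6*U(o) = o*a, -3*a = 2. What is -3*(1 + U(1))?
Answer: -8/3 ≈ -2.6667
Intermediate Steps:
a = -2/3 (a = -1/3*2 = -2/3 ≈ -0.66667)
U(o) = -o/9 (U(o) = (o*(-2/3))/6 = (-2*o/3)/6 = -o/9)
-3*(1 + U(1)) = -3*(1 - 1/9*1) = -3*(1 - 1/9) = -3*8/9 = -8/3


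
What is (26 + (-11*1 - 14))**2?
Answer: 1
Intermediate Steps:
(26 + (-11*1 - 14))**2 = (26 + (-11 - 14))**2 = (26 - 25)**2 = 1**2 = 1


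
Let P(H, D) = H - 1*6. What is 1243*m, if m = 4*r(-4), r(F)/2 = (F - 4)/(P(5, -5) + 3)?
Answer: -39776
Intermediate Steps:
P(H, D) = -6 + H (P(H, D) = H - 6 = -6 + H)
r(F) = -4 + F (r(F) = 2*((F - 4)/((-6 + 5) + 3)) = 2*((-4 + F)/(-1 + 3)) = 2*((-4 + F)/2) = 2*((-4 + F)*(1/2)) = 2*(-2 + F/2) = -4 + F)
m = -32 (m = 4*(-4 - 4) = 4*(-8) = -32)
1243*m = 1243*(-32) = -39776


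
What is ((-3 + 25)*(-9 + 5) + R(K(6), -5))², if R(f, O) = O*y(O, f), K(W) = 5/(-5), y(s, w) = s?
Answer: 3969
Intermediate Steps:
K(W) = -1 (K(W) = 5*(-⅕) = -1)
R(f, O) = O² (R(f, O) = O*O = O²)
((-3 + 25)*(-9 + 5) + R(K(6), -5))² = ((-3 + 25)*(-9 + 5) + (-5)²)² = (22*(-4) + 25)² = (-88 + 25)² = (-63)² = 3969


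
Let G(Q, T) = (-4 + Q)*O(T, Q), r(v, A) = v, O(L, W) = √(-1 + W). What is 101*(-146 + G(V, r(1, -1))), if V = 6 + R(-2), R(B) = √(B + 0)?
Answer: -14746 + 101*√(5 + I*√2)*(2 + I*√2) ≈ -14335.0 + 385.77*I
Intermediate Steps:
R(B) = √B
V = 6 + I*√2 (V = 6 + √(-2) = 6 + I*√2 ≈ 6.0 + 1.4142*I)
G(Q, T) = √(-1 + Q)*(-4 + Q) (G(Q, T) = (-4 + Q)*√(-1 + Q) = √(-1 + Q)*(-4 + Q))
101*(-146 + G(V, r(1, -1))) = 101*(-146 + √(-1 + (6 + I*√2))*(-4 + (6 + I*√2))) = 101*(-146 + √(5 + I*√2)*(2 + I*√2)) = -14746 + 101*√(5 + I*√2)*(2 + I*√2)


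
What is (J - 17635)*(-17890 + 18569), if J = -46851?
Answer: -43785994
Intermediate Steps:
(J - 17635)*(-17890 + 18569) = (-46851 - 17635)*(-17890 + 18569) = -64486*679 = -43785994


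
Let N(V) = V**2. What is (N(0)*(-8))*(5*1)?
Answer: 0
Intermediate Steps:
(N(0)*(-8))*(5*1) = (0**2*(-8))*(5*1) = (0*(-8))*5 = 0*5 = 0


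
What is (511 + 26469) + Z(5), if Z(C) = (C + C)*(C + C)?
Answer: 27080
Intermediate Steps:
Z(C) = 4*C² (Z(C) = (2*C)*(2*C) = 4*C²)
(511 + 26469) + Z(5) = (511 + 26469) + 4*5² = 26980 + 4*25 = 26980 + 100 = 27080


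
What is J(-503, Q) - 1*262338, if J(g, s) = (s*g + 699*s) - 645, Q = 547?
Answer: -155771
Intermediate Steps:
J(g, s) = -645 + 699*s + g*s (J(g, s) = (g*s + 699*s) - 645 = (699*s + g*s) - 645 = -645 + 699*s + g*s)
J(-503, Q) - 1*262338 = (-645 + 699*547 - 503*547) - 1*262338 = (-645 + 382353 - 275141) - 262338 = 106567 - 262338 = -155771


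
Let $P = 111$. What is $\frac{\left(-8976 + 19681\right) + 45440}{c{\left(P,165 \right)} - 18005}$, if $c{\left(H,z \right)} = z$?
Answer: $- \frac{11229}{3568} \approx -3.1471$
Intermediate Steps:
$\frac{\left(-8976 + 19681\right) + 45440}{c{\left(P,165 \right)} - 18005} = \frac{\left(-8976 + 19681\right) + 45440}{165 - 18005} = \frac{10705 + 45440}{-17840} = 56145 \left(- \frac{1}{17840}\right) = - \frac{11229}{3568}$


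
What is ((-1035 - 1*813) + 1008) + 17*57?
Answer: 129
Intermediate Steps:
((-1035 - 1*813) + 1008) + 17*57 = ((-1035 - 813) + 1008) + 969 = (-1848 + 1008) + 969 = -840 + 969 = 129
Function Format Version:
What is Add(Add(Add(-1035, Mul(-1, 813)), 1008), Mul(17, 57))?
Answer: 129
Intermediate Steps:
Add(Add(Add(-1035, Mul(-1, 813)), 1008), Mul(17, 57)) = Add(Add(Add(-1035, -813), 1008), 969) = Add(Add(-1848, 1008), 969) = Add(-840, 969) = 129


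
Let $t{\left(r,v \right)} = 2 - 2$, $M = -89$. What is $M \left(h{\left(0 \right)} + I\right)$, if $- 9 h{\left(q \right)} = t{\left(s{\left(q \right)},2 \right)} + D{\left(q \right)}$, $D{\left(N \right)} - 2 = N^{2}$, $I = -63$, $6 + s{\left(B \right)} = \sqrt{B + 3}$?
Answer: $\frac{50641}{9} \approx 5626.8$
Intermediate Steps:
$s{\left(B \right)} = -6 + \sqrt{3 + B}$ ($s{\left(B \right)} = -6 + \sqrt{B + 3} = -6 + \sqrt{3 + B}$)
$D{\left(N \right)} = 2 + N^{2}$
$t{\left(r,v \right)} = 0$
$h{\left(q \right)} = - \frac{2}{9} - \frac{q^{2}}{9}$ ($h{\left(q \right)} = - \frac{0 + \left(2 + q^{2}\right)}{9} = - \frac{2 + q^{2}}{9} = - \frac{2}{9} - \frac{q^{2}}{9}$)
$M \left(h{\left(0 \right)} + I\right) = - 89 \left(\left(- \frac{2}{9} - \frac{0^{2}}{9}\right) - 63\right) = - 89 \left(\left(- \frac{2}{9} - 0\right) - 63\right) = - 89 \left(\left(- \frac{2}{9} + 0\right) - 63\right) = - 89 \left(- \frac{2}{9} - 63\right) = \left(-89\right) \left(- \frac{569}{9}\right) = \frac{50641}{9}$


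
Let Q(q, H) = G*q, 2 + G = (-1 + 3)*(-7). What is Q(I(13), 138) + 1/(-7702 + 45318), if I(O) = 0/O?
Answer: 1/37616 ≈ 2.6584e-5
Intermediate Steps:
I(O) = 0
G = -16 (G = -2 + (-1 + 3)*(-7) = -2 + 2*(-7) = -2 - 14 = -16)
Q(q, H) = -16*q
Q(I(13), 138) + 1/(-7702 + 45318) = -16*0 + 1/(-7702 + 45318) = 0 + 1/37616 = 1/37616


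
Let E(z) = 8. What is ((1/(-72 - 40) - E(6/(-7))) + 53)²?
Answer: 25391521/12544 ≈ 2024.2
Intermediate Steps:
((1/(-72 - 40) - E(6/(-7))) + 53)² = ((1/(-72 - 40) - 1*8) + 53)² = ((1/(-112) - 8) + 53)² = ((-1/112 - 8) + 53)² = (-897/112 + 53)² = (5039/112)² = 25391521/12544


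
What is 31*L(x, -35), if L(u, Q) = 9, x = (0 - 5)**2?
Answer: 279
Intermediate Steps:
x = 25 (x = (-5)**2 = 25)
31*L(x, -35) = 31*9 = 279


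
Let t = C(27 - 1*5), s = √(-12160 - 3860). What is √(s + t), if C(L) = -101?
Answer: √(-101 + 6*I*√445) ≈ 5.5195 + 11.466*I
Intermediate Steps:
s = 6*I*√445 (s = √(-16020) = 6*I*√445 ≈ 126.57*I)
t = -101
√(s + t) = √(6*I*√445 - 101) = √(-101 + 6*I*√445)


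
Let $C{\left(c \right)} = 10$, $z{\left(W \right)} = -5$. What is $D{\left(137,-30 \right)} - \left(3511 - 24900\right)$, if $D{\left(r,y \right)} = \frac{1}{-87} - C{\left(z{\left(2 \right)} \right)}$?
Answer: $\frac{1859972}{87} \approx 21379.0$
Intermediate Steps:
$D{\left(r,y \right)} = - \frac{871}{87}$ ($D{\left(r,y \right)} = \frac{1}{-87} - 10 = - \frac{1}{87} - 10 = - \frac{871}{87}$)
$D{\left(137,-30 \right)} - \left(3511 - 24900\right) = - \frac{871}{87} - \left(3511 - 24900\right) = - \frac{871}{87} - -21389 = - \frac{871}{87} + 21389 = \frac{1859972}{87}$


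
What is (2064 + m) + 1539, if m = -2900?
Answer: 703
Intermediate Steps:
(2064 + m) + 1539 = (2064 - 2900) + 1539 = -836 + 1539 = 703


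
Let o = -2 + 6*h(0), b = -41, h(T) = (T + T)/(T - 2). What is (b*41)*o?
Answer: 3362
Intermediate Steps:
h(T) = 2*T/(-2 + T) (h(T) = (2*T)/(-2 + T) = 2*T/(-2 + T))
o = -2 (o = -2 + 6*(2*0/(-2 + 0)) = -2 + 6*(2*0/(-2)) = -2 + 6*(2*0*(-1/2)) = -2 + 6*0 = -2 + 0 = -2)
(b*41)*o = -41*41*(-2) = -1681*(-2) = 3362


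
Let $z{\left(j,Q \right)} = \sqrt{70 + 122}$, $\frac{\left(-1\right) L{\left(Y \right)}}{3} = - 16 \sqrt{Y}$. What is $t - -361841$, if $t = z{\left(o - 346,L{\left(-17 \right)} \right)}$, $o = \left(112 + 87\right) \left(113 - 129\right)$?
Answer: $361841 + 8 \sqrt{3} \approx 3.6186 \cdot 10^{5}$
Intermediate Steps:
$o = -3184$ ($o = 199 \left(-16\right) = -3184$)
$L{\left(Y \right)} = 48 \sqrt{Y}$ ($L{\left(Y \right)} = - 3 \left(- 16 \sqrt{Y}\right) = 48 \sqrt{Y}$)
$z{\left(j,Q \right)} = 8 \sqrt{3}$ ($z{\left(j,Q \right)} = \sqrt{192} = 8 \sqrt{3}$)
$t = 8 \sqrt{3} \approx 13.856$
$t - -361841 = 8 \sqrt{3} - -361841 = 8 \sqrt{3} + 361841 = 361841 + 8 \sqrt{3}$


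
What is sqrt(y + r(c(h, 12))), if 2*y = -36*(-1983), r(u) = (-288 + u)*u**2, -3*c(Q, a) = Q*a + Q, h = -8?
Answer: I*sqrt(21769266)/9 ≈ 518.42*I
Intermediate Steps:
c(Q, a) = -Q/3 - Q*a/3 (c(Q, a) = -(Q*a + Q)/3 = -(Q + Q*a)/3 = -Q/3 - Q*a/3)
r(u) = u**2*(-288 + u)
y = 35694 (y = (-36*(-1983))/2 = (1/2)*71388 = 35694)
sqrt(y + r(c(h, 12))) = sqrt(35694 + (-1/3*(-8)*(1 + 12))**2*(-288 - 1/3*(-8)*(1 + 12))) = sqrt(35694 + (-1/3*(-8)*13)**2*(-288 - 1/3*(-8)*13)) = sqrt(35694 + (104/3)**2*(-288 + 104/3)) = sqrt(35694 + (10816/9)*(-760/3)) = sqrt(35694 - 8220160/27) = sqrt(-7256422/27) = I*sqrt(21769266)/9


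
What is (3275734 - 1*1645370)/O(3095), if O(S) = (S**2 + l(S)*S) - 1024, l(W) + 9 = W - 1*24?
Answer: 1630364/19054891 ≈ 0.085561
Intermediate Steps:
l(W) = -33 + W (l(W) = -9 + (W - 1*24) = -9 + (W - 24) = -9 + (-24 + W) = -33 + W)
O(S) = -1024 + S**2 + S*(-33 + S) (O(S) = (S**2 + (-33 + S)*S) - 1024 = (S**2 + S*(-33 + S)) - 1024 = -1024 + S**2 + S*(-33 + S))
(3275734 - 1*1645370)/O(3095) = (3275734 - 1*1645370)/(-1024 + 3095**2 + 3095*(-33 + 3095)) = (3275734 - 1645370)/(-1024 + 9579025 + 3095*3062) = 1630364/(-1024 + 9579025 + 9476890) = 1630364/19054891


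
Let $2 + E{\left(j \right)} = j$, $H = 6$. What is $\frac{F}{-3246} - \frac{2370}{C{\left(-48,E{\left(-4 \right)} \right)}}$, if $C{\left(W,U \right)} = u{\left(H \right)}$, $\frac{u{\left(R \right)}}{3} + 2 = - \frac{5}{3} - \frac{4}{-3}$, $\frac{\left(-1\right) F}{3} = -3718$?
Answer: $\frac{1269157}{3787} \approx 335.14$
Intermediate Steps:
$E{\left(j \right)} = -2 + j$
$F = 11154$ ($F = \left(-3\right) \left(-3718\right) = 11154$)
$u{\left(R \right)} = -7$ ($u{\left(R \right)} = -6 + 3 \left(- \frac{5}{3} - \frac{4}{-3}\right) = -6 + 3 \left(\left(-5\right) \frac{1}{3} - - \frac{4}{3}\right) = -6 + 3 \left(- \frac{5}{3} + \frac{4}{3}\right) = -6 + 3 \left(- \frac{1}{3}\right) = -6 - 1 = -7$)
$C{\left(W,U \right)} = -7$
$\frac{F}{-3246} - \frac{2370}{C{\left(-48,E{\left(-4 \right)} \right)}} = \frac{11154}{-3246} - \frac{2370}{-7} = 11154 \left(- \frac{1}{3246}\right) - - \frac{2370}{7} = - \frac{1859}{541} + \frac{2370}{7} = \frac{1269157}{3787}$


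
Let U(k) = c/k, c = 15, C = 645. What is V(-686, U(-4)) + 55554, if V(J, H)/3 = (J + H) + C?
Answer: 221679/4 ≈ 55420.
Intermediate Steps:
U(k) = 15/k
V(J, H) = 1935 + 3*H + 3*J (V(J, H) = 3*((J + H) + 645) = 3*((H + J) + 645) = 3*(645 + H + J) = 1935 + 3*H + 3*J)
V(-686, U(-4)) + 55554 = (1935 + 3*(15/(-4)) + 3*(-686)) + 55554 = (1935 + 3*(15*(-¼)) - 2058) + 55554 = (1935 + 3*(-15/4) - 2058) + 55554 = (1935 - 45/4 - 2058) + 55554 = -537/4 + 55554 = 221679/4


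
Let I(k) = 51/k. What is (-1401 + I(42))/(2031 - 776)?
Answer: -19597/17570 ≈ -1.1154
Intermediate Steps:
(-1401 + I(42))/(2031 - 776) = (-1401 + 51/42)/(2031 - 776) = (-1401 + 51*(1/42))/1255 = (-1401 + 17/14)*(1/1255) = -19597/14*1/1255 = -19597/17570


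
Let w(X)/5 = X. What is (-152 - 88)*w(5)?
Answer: -6000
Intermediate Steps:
w(X) = 5*X
(-152 - 88)*w(5) = (-152 - 88)*(5*5) = -240*25 = -6000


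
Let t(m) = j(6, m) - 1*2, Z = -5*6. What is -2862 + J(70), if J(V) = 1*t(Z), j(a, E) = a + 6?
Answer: -2852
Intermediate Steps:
Z = -30
j(a, E) = 6 + a
t(m) = 10 (t(m) = (6 + 6) - 1*2 = 12 - 2 = 10)
J(V) = 10 (J(V) = 1*10 = 10)
-2862 + J(70) = -2862 + 10 = -2852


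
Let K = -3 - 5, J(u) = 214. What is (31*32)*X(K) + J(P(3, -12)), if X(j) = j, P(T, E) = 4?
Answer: -7722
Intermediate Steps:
K = -8
(31*32)*X(K) + J(P(3, -12)) = (31*32)*(-8) + 214 = 992*(-8) + 214 = -7936 + 214 = -7722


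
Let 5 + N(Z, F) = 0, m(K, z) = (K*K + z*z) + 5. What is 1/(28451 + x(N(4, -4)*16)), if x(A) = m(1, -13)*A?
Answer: 1/14451 ≈ 6.9199e-5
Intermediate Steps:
m(K, z) = 5 + K² + z² (m(K, z) = (K² + z²) + 5 = 5 + K² + z²)
N(Z, F) = -5 (N(Z, F) = -5 + 0 = -5)
x(A) = 175*A (x(A) = (5 + 1² + (-13)²)*A = (5 + 1 + 169)*A = 175*A)
1/(28451 + x(N(4, -4)*16)) = 1/(28451 + 175*(-5*16)) = 1/(28451 + 175*(-80)) = 1/(28451 - 14000) = 1/14451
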